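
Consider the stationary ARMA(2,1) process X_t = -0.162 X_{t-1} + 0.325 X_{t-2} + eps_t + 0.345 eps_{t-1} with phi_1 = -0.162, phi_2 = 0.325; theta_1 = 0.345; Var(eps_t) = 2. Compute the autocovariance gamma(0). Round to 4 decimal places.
\gamma(0) = 2.2624

Multiply the model equation by X_{t-k} and take expectations. With theta_0 = psi_0 = 1 and psi_j the MA(infinity) weights, this gives
  gamma(k) - sum_i phi_i gamma(k-i) = c_k,
  c_k = sigma^2 * sum_{j=k..q} theta_j psi_{j-k}   (c_k = 0 for k > q),
using gamma(-m) = gamma(m).
psi-weights needed (psi_j = theta_j + sum_i phi_i psi_{j-i}):
  psi_1 = theta_1 + phi_1 = 0.345 + (-0.162) = 0.183
Right-hand sides:
  c_0 = sigma^2 (1 + theta_1 psi_1) = 2 * (1 + (0.345)(0.183)) = 2 * 1.063135 = 2.12627
  c_1 = sigma^2 theta_1 = 2 * (0.345) = 0.69
  c_2 = 0
Equations for k = 0, 1, 2 (AR order 2, c_2 = 0):
  (E0) gamma(0) = phi_1 gamma(1) + phi_2 gamma(2) + c_0
  (E1) gamma(1) = phi_1 gamma(0) + phi_2 gamma(1) + c_1
  (E2) gamma(2) = phi_1 gamma(1) + phi_2 gamma(0)
From (E1): gamma(1) = A gamma(0) + B with
  A = phi_1 / (1 - phi_2) = -0.162 / 0.675 = -0.24,   B = c_1 / (1 - phi_2) = 0.69 / 0.675 = 1.022222.
Insert (E2) into (E0): gamma(0) (1 - phi_2^2) = phi_1 (1 + phi_2) gamma(1) + c_0.
  phi_1 (1 + phi_2) = (-0.162)(1.325) = -0.21465,   1 - phi_2^2 = 0.894375.
Replace gamma(1) by A gamma(0) + B and collect gamma(0):
  gamma(0) [0.894375 - (-0.21465)(-0.24)] = (-0.21465)(1.022222) + 2.12627
  gamma(0) * 0.842859 = 1.90685
  gamma(0) = 1.90685 / 0.842859 = 2.262359.
Therefore gamma(0) = 2.2624 (to 4 decimal places).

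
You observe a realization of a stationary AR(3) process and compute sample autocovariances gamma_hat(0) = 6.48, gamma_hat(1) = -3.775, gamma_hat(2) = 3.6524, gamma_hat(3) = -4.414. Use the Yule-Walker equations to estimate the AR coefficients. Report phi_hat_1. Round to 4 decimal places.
\hat\phi_{1} = -0.2300

The Yule-Walker equations for an AR(p) process read, in matrix form,
  Gamma_p phi = r_p,   with   (Gamma_p)_{ij} = gamma(|i - j|),
                       (r_p)_i = gamma(i),   i,j = 1..p.
Substitute the sample gammas (Toeplitz matrix and right-hand side of size 3):
  Gamma_p = [[6.48, -3.775, 3.6524], [-3.775, 6.48, -3.775], [3.6524, -3.775, 6.48]]
  r_p     = [-3.775, 3.6524, -4.414]
Written out (R1..R3):
  (R1) 6.48 phi_1 - 3.775 phi_2 + 3.6524 phi_3 = -3.775
  (R2) -3.775 phi_1 + 6.48 phi_2 - 3.775 phi_3 = 3.6524
  (R3) 3.6524 phi_1 - 3.775 phi_2 + 6.48 phi_3 = -4.414
Gaussian elimination:
  R2 <- R2 - (-3.775/6.48) R1 = R2 - (-0.582562) R1:  4.280829 phi_2 - 1.647252 phi_3 = 1.453229
  R3 <- R3 - (3.6524/6.48) R1 = R3 - (0.563642) R1:  -1.647252 phi_2 + 4.421354 phi_3 = -2.286252
  R3 <- R3 - (-1.647252/4.280829) R2 = R3 - (-0.384797) R2:  3.787496 phi_3 = -1.727053
Back-substitution:
  phi_hat_3 = -1.727053 / 3.787496 = -0.455988
  phi_hat_2 = (1.453229 - (-1.647252)(-0.455988)) / 4.280829 = 0.164011
  phi_hat_1 = (-3.775 - (-3.775)(0.164011) - (3.6524)(-0.455988)) / 6.48 = -0.230001
So phi_hat = [-0.2300, 0.1640, -0.4560].
Therefore phi_hat_1 = -0.2300.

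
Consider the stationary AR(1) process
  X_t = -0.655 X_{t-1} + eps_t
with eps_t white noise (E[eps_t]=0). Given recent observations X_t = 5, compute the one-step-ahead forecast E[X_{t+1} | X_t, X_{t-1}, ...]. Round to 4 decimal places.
E[X_{t+1} \mid \mathcal F_t] = -3.2750

For an AR(p) model X_t = c + sum_i phi_i X_{t-i} + eps_t, the
one-step-ahead conditional mean is
  E[X_{t+1} | X_t, ...] = c + sum_i phi_i X_{t+1-i}.
Substitute known values:
  E[X_{t+1} | ...] = (-0.655) * (5)
                   = -3.2750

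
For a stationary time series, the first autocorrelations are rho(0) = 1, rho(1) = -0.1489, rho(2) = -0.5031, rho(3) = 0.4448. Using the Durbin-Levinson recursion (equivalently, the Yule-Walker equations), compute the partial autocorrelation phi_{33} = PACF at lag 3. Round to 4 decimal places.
\phi_{33} = 0.3589

The PACF at lag k is phi_{kk}, the last component of the solution
to the Yule-Walker system G_k phi = r_k where
  (G_k)_{ij} = rho(|i - j|), (r_k)_i = rho(i), i,j = 1..k.
Equivalently, Durbin-Levinson gives phi_{kk} iteratively:
  phi_{11} = rho(1)
  phi_{kk} = [rho(k) - sum_{j=1..k-1} phi_{k-1,j} rho(k-j)]
            / [1 - sum_{j=1..k-1} phi_{k-1,j} rho(j)],
  phi_{k,j} = phi_{k-1,j} - phi_{kk} phi_{k-1,k-j},  j = 1..k-1.
Step k = 1:
  phi_11 = rho(1) = -0.1489.
Step k = 2:
  phi_22 = [rho(2) - phi_11 rho(1)] / [1 - phi_11 rho(1)] = [-0.5031 - (-0.1489)(-0.1489)] / [1 - (-0.1489)(-0.1489)]
         = -0.52527121 / 0.97782879 = -0.537181.
  Update: phi_21 = phi_11 - phi_22 phi_11 = -0.1489 - (-0.537181)(-0.1489) = -0.228886.
Step k = 3:
  phi_33 = [rho(3) - phi_21 rho(2) - phi_22 rho(1)] / [1 - phi_21 rho(1) - phi_22 rho(2)]
    numerator   = 0.4448 - (-0.228886)(-0.5031) - (-0.537181)(-0.1489) = 0.24966104
    denominator = 1 - (-0.228886)(-0.1489) - (-0.537181)(-0.5031) = 0.69566299
  phi_33 = 0.24966104 / 0.69566299 = 0.3589.
Therefore phi_{33} = 0.3589.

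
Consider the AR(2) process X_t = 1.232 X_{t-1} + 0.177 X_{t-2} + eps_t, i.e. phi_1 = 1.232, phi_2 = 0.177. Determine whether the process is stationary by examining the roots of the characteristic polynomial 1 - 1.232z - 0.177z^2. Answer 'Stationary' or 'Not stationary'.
\text{Not stationary}

The AR(p) characteristic polynomial is P(z) = 1 - 1.232z - 0.177z^2.
Stationarity requires all roots to lie outside the unit circle, i.e. |z| > 1 for every root.
Set 1 + (-1.232) z + (-0.177) z^2 = 0, i.e. a z^2 + b z + c = 0 with a = -0.177, b = -1.232, c = 1.
Discriminant D = b^2 - 4ac = (-1.232)^2 - 4*(-0.177)*1 = 1.517824 - (-0.708) = 2.225824.
D >= 0, so the roots are real: z = (-b +/- sqrt(D)) / (2a) = (1.232 +/- 1.49192) / (-0.354).
  z_1 = (1.232 + 1.49192) / (-0.354) = -7.6947,   |z_1| = 7.6947.
  z_2 = (1.232 - 1.49192) / (-0.354) = 0.7342,   |z_2| = 0.7342.
Moduli of all roots: 7.6947, 0.7342.
All moduli strictly greater than 1? No.
Verdict: Not stationary.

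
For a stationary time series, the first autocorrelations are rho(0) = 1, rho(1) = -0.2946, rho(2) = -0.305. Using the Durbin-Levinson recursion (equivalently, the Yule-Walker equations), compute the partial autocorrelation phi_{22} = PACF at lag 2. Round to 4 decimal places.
\phi_{22} = -0.4290

The PACF at lag k is phi_{kk}, the last component of the solution
to the Yule-Walker system G_k phi = r_k where
  (G_k)_{ij} = rho(|i - j|), (r_k)_i = rho(i), i,j = 1..k.
Equivalently, Durbin-Levinson gives phi_{kk} iteratively:
  phi_{11} = rho(1)
  phi_{kk} = [rho(k) - sum_{j=1..k-1} phi_{k-1,j} rho(k-j)]
            / [1 - sum_{j=1..k-1} phi_{k-1,j} rho(j)],
  phi_{k,j} = phi_{k-1,j} - phi_{kk} phi_{k-1,k-j},  j = 1..k-1.
Step k = 1:
  phi_11 = rho(1) = -0.2946.
Step k = 2:
  phi_22 = [rho(2) - phi_11 rho(1)] / [1 - phi_11 rho(1)] = [-0.305 - (-0.2946)(-0.2946)] / [1 - (-0.2946)(-0.2946)]
         = -0.39178916 / 0.91321084 = -0.429.
Therefore phi_{22} = -0.4290.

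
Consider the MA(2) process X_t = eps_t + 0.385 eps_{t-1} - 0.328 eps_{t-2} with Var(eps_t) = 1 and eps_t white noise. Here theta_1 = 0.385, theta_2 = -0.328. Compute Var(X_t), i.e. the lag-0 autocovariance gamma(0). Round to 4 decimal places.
\gamma(0) = 1.2558

For an MA(q) process X_t = eps_t + sum_i theta_i eps_{t-i} with
Var(eps_t) = sigma^2, the variance is
  gamma(0) = sigma^2 * (1 + sum_i theta_i^2).
  sum_i theta_i^2 = (0.385)^2 + (-0.328)^2 = 0.148225 + 0.107584 = 0.255809.
  gamma(0) = 1 * (1 + 0.255809) = 1 * 1.255809 = 1.255809, which rounds to 1.2558.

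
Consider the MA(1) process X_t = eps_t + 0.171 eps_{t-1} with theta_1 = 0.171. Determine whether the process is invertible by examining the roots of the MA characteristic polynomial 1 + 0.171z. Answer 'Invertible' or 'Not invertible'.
\text{Invertible}

The MA(q) characteristic polynomial is P(z) = 1 + 0.171z.
Invertibility requires all roots to lie outside the unit circle, i.e. |z| > 1 for every root.
This is linear in z: 1 + (0.171) z = 0  =>  z = -1/(0.171) = -5.847953,  |z| = 5.847953.
Moduli of all roots: 5.8480.
All moduli strictly greater than 1? Yes.
Verdict: Invertible.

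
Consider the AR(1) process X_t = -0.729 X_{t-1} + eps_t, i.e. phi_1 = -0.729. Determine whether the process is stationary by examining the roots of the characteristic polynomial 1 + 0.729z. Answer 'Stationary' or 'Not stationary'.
\text{Stationary}

The AR(p) characteristic polynomial is P(z) = 1 + 0.729z.
Stationarity requires all roots to lie outside the unit circle, i.e. |z| > 1 for every root.
This is linear in z: 1 + (0.729) z = 0  =>  z = -1/(0.729) = -1.371742,  |z| = 1.371742.
Moduli of all roots: 1.3717.
All moduli strictly greater than 1? Yes.
Verdict: Stationary.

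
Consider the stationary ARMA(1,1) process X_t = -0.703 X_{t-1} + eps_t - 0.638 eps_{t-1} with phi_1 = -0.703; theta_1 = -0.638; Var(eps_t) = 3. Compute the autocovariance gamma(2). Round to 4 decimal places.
\gamma(2) = 8.0995

Multiply the model equation by X_{t-k} and take expectations. With theta_0 = psi_0 = 1 and psi_j the MA(infinity) weights, this gives
  gamma(k) - sum_i phi_i gamma(k-i) = c_k,
  c_k = sigma^2 * sum_{j=k..q} theta_j psi_{j-k}   (c_k = 0 for k > q),
using gamma(-m) = gamma(m).
psi-weights needed (psi_j = theta_j + sum_i phi_i psi_{j-i}):
  psi_1 = theta_1 + phi_1 = -0.638 + (-0.703) = -1.341
Right-hand sides:
  c_0 = sigma^2 (1 + theta_1 psi_1) = 3 * (1 + (-0.638)(-1.341)) = 3 * 1.855558 = 5.566674
  c_1 = sigma^2 theta_1 = 3 * (-0.638) = -1.914
  c_2 = 0
Equations for k = 0 and k = 1 (AR order 1):
  gamma(0) = phi_1 gamma(1) + c_0
  gamma(1) = phi_1 gamma(0) + c_1
Substituting the second into the first: gamma(0) (1 - phi_1^2) = c_0 + phi_1 c_1, so
  gamma(0) = (c_0 + phi_1 c_1) / (1 - phi_1^2) = (5.566674 + (-0.703)(-1.914)) / (1 - (-0.703)^2) = 6.912216 / 0.505791 = 13.666151.
  gamma(1) = phi_1 gamma(0) + c_1 = (-0.703)(13.666151) + (-1.914) = -11.521304.
For k = 2 (> q): gamma(2) = phi_1 gamma(1) = (-0.703)(-11.521304) = 8.099477.
Therefore gamma(2) = 8.0995 (to 4 decimal places).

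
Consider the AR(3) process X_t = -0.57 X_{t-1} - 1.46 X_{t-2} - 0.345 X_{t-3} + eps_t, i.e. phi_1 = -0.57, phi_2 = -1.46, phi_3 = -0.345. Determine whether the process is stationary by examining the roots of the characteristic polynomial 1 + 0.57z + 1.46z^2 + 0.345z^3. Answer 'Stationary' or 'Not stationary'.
\text{Not stationary}

The AR(p) characteristic polynomial is P(z) = 1 + 0.57z + 1.46z^2 + 0.345z^3.
Stationarity requires all roots to lie outside the unit circle, i.e. |z| > 1 for every root.
Degree 3: look for a simple real root z0 first, then factor out (1 - z/z0) and solve the remaining quadratic.
Testing z0 = -4: P(-4) = 1 + (0.57)(-4) + (1.46)(-4)^2 + (0.345)(-4)^3
  = 1 + (-2.28) + (23.36) + (-22.08) = 0.  So z_0 = -4 is a root, |z_0| = 4.
Divide out the factor (1 + 0.25 z) = (1 - z/z0) (since 1/z0 = -0.25):
  P(z) = (1 + 0.25 z)(1 + (0.32) z + (1.38) z^2)
  [check: z-coef 0.32 - (-0.25) = 0.57; z^2-coef 1.38 - (-0.25)(0.32) = 1.46; z^3-coef -(-0.25)(1.38) = 0.345.]
Remaining roots from the quadratic factor 1 + (0.32) z + (1.38) z^2:
  Set 1 + (0.32) z + (1.38) z^2 = 0, i.e. a z^2 + b z + c = 0 with a = 1.38, b = 0.32, c = 1.
  Discriminant D = b^2 - 4ac = (0.32)^2 - 4*(1.38)*1 = 0.1024 - (5.52) = -5.4176.
  D < 0, so the roots are the complex-conjugate pair z = (-b +/- i sqrt(-D)) / (2a) = -0.1159 +/- 0.8433i.
  For a conjugate pair |z|^2 = z * conj(z) = (product of roots) = c/a = 1/(1.38) = 0.724638, so |z| = sqrt(0.724638) = 0.8513 for both roots.
Moduli of all roots: 4.0000, 0.8513, 0.8513.
All moduli strictly greater than 1? No.
Verdict: Not stationary.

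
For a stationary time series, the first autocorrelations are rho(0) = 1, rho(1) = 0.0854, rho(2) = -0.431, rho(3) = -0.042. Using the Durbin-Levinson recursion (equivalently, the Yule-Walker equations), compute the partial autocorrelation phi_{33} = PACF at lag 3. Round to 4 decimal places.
\phi_{33} = 0.0610

The PACF at lag k is phi_{kk}, the last component of the solution
to the Yule-Walker system G_k phi = r_k where
  (G_k)_{ij} = rho(|i - j|), (r_k)_i = rho(i), i,j = 1..k.
Equivalently, Durbin-Levinson gives phi_{kk} iteratively:
  phi_{11} = rho(1)
  phi_{kk} = [rho(k) - sum_{j=1..k-1} phi_{k-1,j} rho(k-j)]
            / [1 - sum_{j=1..k-1} phi_{k-1,j} rho(j)],
  phi_{k,j} = phi_{k-1,j} - phi_{kk} phi_{k-1,k-j},  j = 1..k-1.
Step k = 1:
  phi_11 = rho(1) = 0.0854.
Step k = 2:
  phi_22 = [rho(2) - phi_11 rho(1)] / [1 - phi_11 rho(1)] = [-0.431 - (0.0854)(0.0854)] / [1 - (0.0854)(0.0854)]
         = -0.43829316 / 0.99270684 = -0.441513.
  Update: phi_21 = phi_11 - phi_22 phi_11 = 0.0854 - (-0.441513)(0.0854) = 0.123105.
Step k = 3:
  phi_33 = [rho(3) - phi_21 rho(2) - phi_22 rho(1)] / [1 - phi_21 rho(1) - phi_22 rho(2)]
    numerator   = -0.042 - (0.123105)(-0.431) - (-0.441513)(0.0854) = 0.04876358
    denominator = 1 - (0.123105)(0.0854) - (-0.441513)(-0.431) = 0.79919463
  phi_33 = 0.04876358 / 0.79919463 = 0.061.
Therefore phi_{33} = 0.0610.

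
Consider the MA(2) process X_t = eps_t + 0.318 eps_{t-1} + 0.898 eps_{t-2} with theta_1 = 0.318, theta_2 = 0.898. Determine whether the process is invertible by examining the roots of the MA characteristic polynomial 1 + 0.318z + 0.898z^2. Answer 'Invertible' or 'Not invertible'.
\text{Invertible}

The MA(q) characteristic polynomial is P(z) = 1 + 0.318z + 0.898z^2.
Invertibility requires all roots to lie outside the unit circle, i.e. |z| > 1 for every root.
Set 1 + (0.318) z + (0.898) z^2 = 0, i.e. a z^2 + b z + c = 0 with a = 0.898, b = 0.318, c = 1.
Discriminant D = b^2 - 4ac = (0.318)^2 - 4*(0.898)*1 = 0.101124 - (3.592) = -3.490876.
D < 0, so the roots are the complex-conjugate pair z = (-b +/- i sqrt(-D)) / (2a) = -0.1771 +/- 1.0403i.
For a conjugate pair |z|^2 = z * conj(z) = (product of roots) = c/a = 1/(0.898) = 1.113586, so |z| = sqrt(1.113586) = 1.0553 for both roots.
Moduli of all roots: 1.0553, 1.0553.
All moduli strictly greater than 1? Yes.
Verdict: Invertible.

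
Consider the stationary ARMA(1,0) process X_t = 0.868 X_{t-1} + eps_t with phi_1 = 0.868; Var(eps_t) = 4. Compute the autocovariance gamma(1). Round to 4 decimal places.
\gamma(1) = 14.0809

Multiply the model equation by X_{t-k} and take expectations. With theta_0 = psi_0 = 1 and psi_j the MA(infinity) weights, this gives
  gamma(k) - sum_i phi_i gamma(k-i) = c_k,
  c_k = sigma^2 * sum_{j=k..q} theta_j psi_{j-k}   (c_k = 0 for k > q),
using gamma(-m) = gamma(m).
Pure AR (q = 0): c_0 = sigma^2 = 4, c_k = 0 for k >= 1.
Equations for k = 0 and k = 1 (AR order 1):
  gamma(0) = phi_1 gamma(1) + c_0
  gamma(1) = phi_1 gamma(0) + c_1
Substituting the second into the first: gamma(0) (1 - phi_1^2) = c_0 + phi_1 c_1, so
  gamma(0) = c_0 / (1 - phi_1^2) = 4 / (1 - (0.868)^2) = 4 / 0.246576 = 16.222179.
  gamma(1) = phi_1 gamma(0) = (0.868)(16.222179) = 14.080851.
Therefore gamma(1) = 14.0809 (to 4 decimal places).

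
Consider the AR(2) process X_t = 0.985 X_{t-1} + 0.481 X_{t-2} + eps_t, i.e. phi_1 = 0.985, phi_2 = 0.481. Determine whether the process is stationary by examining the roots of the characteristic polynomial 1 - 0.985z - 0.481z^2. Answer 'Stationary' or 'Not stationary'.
\text{Not stationary}

The AR(p) characteristic polynomial is P(z) = 1 - 0.985z - 0.481z^2.
Stationarity requires all roots to lie outside the unit circle, i.e. |z| > 1 for every root.
Set 1 + (-0.985) z + (-0.481) z^2 = 0, i.e. a z^2 + b z + c = 0 with a = -0.481, b = -0.985, c = 1.
Discriminant D = b^2 - 4ac = (-0.985)^2 - 4*(-0.481)*1 = 0.970225 - (-1.924) = 2.894225.
D >= 0, so the roots are real: z = (-b +/- sqrt(D)) / (2a) = (0.985 +/- 1.701242) / (-0.962).
  z_1 = (0.985 + 1.701242) / (-0.962) = -2.7924,   |z_1| = 2.7924.
  z_2 = (0.985 - 1.701242) / (-0.962) = 0.7445,   |z_2| = 0.7445.
Moduli of all roots: 2.7924, 0.7445.
All moduli strictly greater than 1? No.
Verdict: Not stationary.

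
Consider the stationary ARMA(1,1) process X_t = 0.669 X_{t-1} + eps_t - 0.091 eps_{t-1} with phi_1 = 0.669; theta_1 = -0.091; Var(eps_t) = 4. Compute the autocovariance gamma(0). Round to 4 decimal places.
\gamma(0) = 6.4190

Multiply the model equation by X_{t-k} and take expectations. With theta_0 = psi_0 = 1 and psi_j the MA(infinity) weights, this gives
  gamma(k) - sum_i phi_i gamma(k-i) = c_k,
  c_k = sigma^2 * sum_{j=k..q} theta_j psi_{j-k}   (c_k = 0 for k > q),
using gamma(-m) = gamma(m).
psi-weights needed (psi_j = theta_j + sum_i phi_i psi_{j-i}):
  psi_1 = theta_1 + phi_1 = -0.091 + (0.669) = 0.578
Right-hand sides:
  c_0 = sigma^2 (1 + theta_1 psi_1) = 4 * (1 + (-0.091)(0.578)) = 4 * 0.947402 = 3.789608
  c_1 = sigma^2 theta_1 = 4 * (-0.091) = -0.364
  c_2 = 0
Equations for k = 0 and k = 1 (AR order 1):
  gamma(0) = phi_1 gamma(1) + c_0
  gamma(1) = phi_1 gamma(0) + c_1
Substituting the second into the first: gamma(0) (1 - phi_1^2) = c_0 + phi_1 c_1, so
  gamma(0) = (c_0 + phi_1 c_1) / (1 - phi_1^2) = (3.789608 + (0.669)(-0.364)) / (1 - (0.669)^2) = 3.546092 / 0.552439 = 6.418975.
Therefore gamma(0) = 6.4190 (to 4 decimal places).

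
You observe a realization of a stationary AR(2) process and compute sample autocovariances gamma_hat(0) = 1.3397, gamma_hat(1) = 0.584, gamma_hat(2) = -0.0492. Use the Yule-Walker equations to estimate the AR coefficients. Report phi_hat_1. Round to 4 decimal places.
\hat\phi_{1} = 0.5580

The Yule-Walker equations for an AR(p) process read, in matrix form,
  Gamma_p phi = r_p,   with   (Gamma_p)_{ij} = gamma(|i - j|),
                       (r_p)_i = gamma(i),   i,j = 1..p.
Substitute the sample gammas (Toeplitz matrix and right-hand side of size 2):
  Gamma_p = [[1.3397, 0.584], [0.584, 1.3397]]
  r_p     = [0.584, -0.0492]
Written out:
  1.3397 phi_1 + 0.584 phi_2 = 0.584
  0.584 phi_1 + 1.3397 phi_2 = -0.0492
Solve by Cramer's rule:
  det = gamma(0)^2 - gamma(1)^2 = (1.3397)^2 - (0.584)^2 = 1.79479609 - 0.341056 = 1.45374009
  phi_hat_1 = [gamma(1) gamma(0) - gamma(1) gamma(2)] / det = [(0.584)(1.3397) - (0.584)(-0.0492)] / 1.45374009 = 0.8111176 / 1.45374009 = 0.558
  phi_hat_2 = [gamma(0) gamma(2) - gamma(1)^2] / det = [(1.3397)(-0.0492) - (0.584)^2] / 1.45374009 = -0.40696924 / 1.45374009 = -0.2799
So phi_hat = [0.5580, -0.2799].
Therefore phi_hat_1 = 0.5580.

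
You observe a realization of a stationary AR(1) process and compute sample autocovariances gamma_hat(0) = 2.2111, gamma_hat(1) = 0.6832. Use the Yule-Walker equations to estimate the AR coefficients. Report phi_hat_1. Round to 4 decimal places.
\hat\phi_{1} = 0.3090

The Yule-Walker equations for an AR(p) process read, in matrix form,
  Gamma_p phi = r_p,   with   (Gamma_p)_{ij} = gamma(|i - j|),
                       (r_p)_i = gamma(i),   i,j = 1..p.
Substitute the sample gammas (Toeplitz matrix and right-hand side of size 1):
  Gamma_p = [[2.2111]]
  r_p     = [0.6832]
With p = 1 this is the single equation gamma(0) phi_1 = gamma(1):
  phi_hat_1 = gamma(1) / gamma(0) = 0.6832 / 2.2111 = 0.3090.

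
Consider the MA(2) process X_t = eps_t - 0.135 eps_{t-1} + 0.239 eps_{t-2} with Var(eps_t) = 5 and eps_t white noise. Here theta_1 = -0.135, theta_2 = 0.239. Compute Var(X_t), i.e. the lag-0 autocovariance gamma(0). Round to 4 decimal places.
\gamma(0) = 5.3767

For an MA(q) process X_t = eps_t + sum_i theta_i eps_{t-i} with
Var(eps_t) = sigma^2, the variance is
  gamma(0) = sigma^2 * (1 + sum_i theta_i^2).
  sum_i theta_i^2 = (-0.135)^2 + (0.239)^2 = 0.018225 + 0.057121 = 0.075346.
  gamma(0) = 5 * (1 + 0.075346) = 5 * 1.075346 = 5.37673, which rounds to 5.3767.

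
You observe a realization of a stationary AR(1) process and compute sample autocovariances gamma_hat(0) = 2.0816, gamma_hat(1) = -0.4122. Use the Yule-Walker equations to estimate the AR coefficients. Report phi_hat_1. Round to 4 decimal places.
\hat\phi_{1} = -0.1980

The Yule-Walker equations for an AR(p) process read, in matrix form,
  Gamma_p phi = r_p,   with   (Gamma_p)_{ij} = gamma(|i - j|),
                       (r_p)_i = gamma(i),   i,j = 1..p.
Substitute the sample gammas (Toeplitz matrix and right-hand side of size 1):
  Gamma_p = [[2.0816]]
  r_p     = [-0.4122]
With p = 1 this is the single equation gamma(0) phi_1 = gamma(1):
  phi_hat_1 = gamma(1) / gamma(0) = -0.4122 / 2.0816 = -0.1980.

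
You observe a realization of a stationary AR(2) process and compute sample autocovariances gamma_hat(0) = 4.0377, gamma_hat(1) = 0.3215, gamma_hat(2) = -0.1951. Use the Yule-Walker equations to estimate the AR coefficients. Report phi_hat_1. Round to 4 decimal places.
\hat\phi_{1} = 0.0840

The Yule-Walker equations for an AR(p) process read, in matrix form,
  Gamma_p phi = r_p,   with   (Gamma_p)_{ij} = gamma(|i - j|),
                       (r_p)_i = gamma(i),   i,j = 1..p.
Substitute the sample gammas (Toeplitz matrix and right-hand side of size 2):
  Gamma_p = [[4.0377, 0.3215], [0.3215, 4.0377]]
  r_p     = [0.3215, -0.1951]
Written out:
  4.0377 phi_1 + 0.3215 phi_2 = 0.3215
  0.3215 phi_1 + 4.0377 phi_2 = -0.1951
Solve by Cramer's rule:
  det = gamma(0)^2 - gamma(1)^2 = (4.0377)^2 - (0.3215)^2 = 16.30302129 - 0.10336225 = 16.19965904
  phi_hat_1 = [gamma(1) gamma(0) - gamma(1) gamma(2)] / det = [(0.3215)(4.0377) - (0.3215)(-0.1951)] / 16.19965904 = 1.3608452 / 16.19965904 = 0.084
  phi_hat_2 = [gamma(0) gamma(2) - gamma(1)^2] / det = [(4.0377)(-0.1951) - (0.3215)^2] / 16.19965904 = -0.89111752 / 16.19965904 = -0.055
So phi_hat = [0.0840, -0.0550].
Therefore phi_hat_1 = 0.0840.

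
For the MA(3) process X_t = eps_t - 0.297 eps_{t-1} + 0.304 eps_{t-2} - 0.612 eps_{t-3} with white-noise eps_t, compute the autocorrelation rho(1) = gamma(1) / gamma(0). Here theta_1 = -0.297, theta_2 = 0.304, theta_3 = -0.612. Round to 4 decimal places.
\rho(1) = -0.3687

For an MA(q) process with theta_0 = 1, the autocovariance is
  gamma(k) = sigma^2 * sum_{i=0..q-k} theta_i * theta_{i+k},
and rho(k) = gamma(k) / gamma(0). Sigma^2 cancels.
  numerator   = (1)*(-0.297) + (-0.297)*(0.304) + (0.304)*(-0.612) = -0.573336.
  denominator = (1)^2 + (-0.297)^2 + (0.304)^2 + (-0.612)^2 = 1.555169.
  rho(1) = -0.573336 / 1.555169 = -0.3687.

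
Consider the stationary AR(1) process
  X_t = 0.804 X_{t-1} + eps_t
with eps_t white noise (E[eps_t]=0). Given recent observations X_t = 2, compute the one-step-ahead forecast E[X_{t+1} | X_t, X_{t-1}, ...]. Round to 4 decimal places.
E[X_{t+1} \mid \mathcal F_t] = 1.6080

For an AR(p) model X_t = c + sum_i phi_i X_{t-i} + eps_t, the
one-step-ahead conditional mean is
  E[X_{t+1} | X_t, ...] = c + sum_i phi_i X_{t+1-i}.
Substitute known values:
  E[X_{t+1} | ...] = (0.804) * (2)
                   = 1.6080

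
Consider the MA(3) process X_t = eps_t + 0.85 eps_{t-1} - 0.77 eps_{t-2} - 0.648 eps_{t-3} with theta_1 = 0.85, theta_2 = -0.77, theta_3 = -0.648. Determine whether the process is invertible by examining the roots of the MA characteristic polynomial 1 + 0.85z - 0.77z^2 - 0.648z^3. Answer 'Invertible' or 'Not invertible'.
\text{Invertible}

The MA(q) characteristic polynomial is P(z) = 1 + 0.85z - 0.77z^2 - 0.648z^3.
Invertibility requires all roots to lie outside the unit circle, i.e. |z| > 1 for every root.
Degree 3: look for a simple real root z0 first, then factor out (1 - z/z0) and solve the remaining quadratic.
Testing z0 = -1.25: P(-1.25) = 1 + (0.85)(-1.25) + (-0.77)(-1.25)^2 + (-0.648)(-1.25)^3
  = 1 + (-1.0625) + (-1.203125) + (1.265625) = 0.  So z_0 = -1.25 is a root, |z_0| = 1.25.
Divide out the factor (1 + 0.8 z) = (1 - z/z0) (since 1/z0 = -0.8):
  P(z) = (1 + 0.8 z)(1 + (0.05) z + (-0.81) z^2)
  [check: z-coef 0.05 - (-0.8) = 0.85; z^2-coef -0.81 - (-0.8)(0.05) = -0.77; z^3-coef -(-0.8)(-0.81) = -0.648.]
Remaining roots from the quadratic factor 1 + (0.05) z + (-0.81) z^2:
  Set 1 + (0.05) z + (-0.81) z^2 = 0, i.e. a z^2 + b z + c = 0 with a = -0.81, b = 0.05, c = 1.
  Discriminant D = b^2 - 4ac = (0.05)^2 - 4*(-0.81)*1 = 0.0025 - (-3.24) = 3.2425.
  D >= 0, so the roots are real: z = (-b +/- sqrt(D)) / (2a) = (-0.05 +/- 1.800694) / (-1.62).
    z_1 = (-0.05 + 1.800694) / (-1.62) = -1.0807,   |z_1| = 1.0807.
    z_2 = (-0.05 - 1.800694) / (-1.62) = 1.1424,   |z_2| = 1.1424.
Moduli of all roots: 1.2500, 1.0807, 1.1424.
All moduli strictly greater than 1? Yes.
Verdict: Invertible.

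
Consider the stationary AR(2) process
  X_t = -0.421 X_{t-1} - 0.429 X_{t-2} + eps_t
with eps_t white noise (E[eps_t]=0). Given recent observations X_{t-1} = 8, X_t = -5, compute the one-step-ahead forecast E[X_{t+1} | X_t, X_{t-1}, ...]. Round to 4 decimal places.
E[X_{t+1} \mid \mathcal F_t] = -1.3270

For an AR(p) model X_t = c + sum_i phi_i X_{t-i} + eps_t, the
one-step-ahead conditional mean is
  E[X_{t+1} | X_t, ...] = c + sum_i phi_i X_{t+1-i}.
Substitute known values:
  E[X_{t+1} | ...] = (-0.421) * (-5) + (-0.429) * (8)
                   = -1.3270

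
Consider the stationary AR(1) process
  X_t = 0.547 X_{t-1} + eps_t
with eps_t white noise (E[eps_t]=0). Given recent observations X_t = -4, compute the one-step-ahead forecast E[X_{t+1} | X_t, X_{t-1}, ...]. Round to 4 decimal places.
E[X_{t+1} \mid \mathcal F_t] = -2.1880

For an AR(p) model X_t = c + sum_i phi_i X_{t-i} + eps_t, the
one-step-ahead conditional mean is
  E[X_{t+1} | X_t, ...] = c + sum_i phi_i X_{t+1-i}.
Substitute known values:
  E[X_{t+1} | ...] = (0.547) * (-4)
                   = -2.1880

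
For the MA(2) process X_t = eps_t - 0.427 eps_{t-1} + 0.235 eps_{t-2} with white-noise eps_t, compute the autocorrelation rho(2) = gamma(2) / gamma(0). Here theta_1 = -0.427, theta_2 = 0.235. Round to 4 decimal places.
\rho(2) = 0.1899

For an MA(q) process with theta_0 = 1, the autocovariance is
  gamma(k) = sigma^2 * sum_{i=0..q-k} theta_i * theta_{i+k},
and rho(k) = gamma(k) / gamma(0). Sigma^2 cancels.
  numerator   = (1)*(0.235) = 0.235.
  denominator = (1)^2 + (-0.427)^2 + (0.235)^2 = 1.237554.
  rho(2) = 0.235 / 1.237554 = 0.1899.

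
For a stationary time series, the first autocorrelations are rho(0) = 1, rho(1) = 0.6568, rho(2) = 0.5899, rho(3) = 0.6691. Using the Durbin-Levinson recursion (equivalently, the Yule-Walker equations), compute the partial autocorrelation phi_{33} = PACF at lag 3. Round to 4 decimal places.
\phi_{33} = 0.3939

The PACF at lag k is phi_{kk}, the last component of the solution
to the Yule-Walker system G_k phi = r_k where
  (G_k)_{ij} = rho(|i - j|), (r_k)_i = rho(i), i,j = 1..k.
Equivalently, Durbin-Levinson gives phi_{kk} iteratively:
  phi_{11} = rho(1)
  phi_{kk} = [rho(k) - sum_{j=1..k-1} phi_{k-1,j} rho(k-j)]
            / [1 - sum_{j=1..k-1} phi_{k-1,j} rho(j)],
  phi_{k,j} = phi_{k-1,j} - phi_{kk} phi_{k-1,k-j},  j = 1..k-1.
Step k = 1:
  phi_11 = rho(1) = 0.6568.
Step k = 2:
  phi_22 = [rho(2) - phi_11 rho(1)] / [1 - phi_11 rho(1)] = [0.5899 - (0.6568)(0.6568)] / [1 - (0.6568)(0.6568)]
         = 0.15851376 / 0.56861376 = 0.278772.
  Update: phi_21 = phi_11 - phi_22 phi_11 = 0.6568 - (0.278772)(0.6568) = 0.473702.
Step k = 3:
  phi_33 = [rho(3) - phi_21 rho(2) - phi_22 rho(1)] / [1 - phi_21 rho(1) - phi_22 rho(2)]
    numerator   = 0.6691 - (0.473702)(0.5899) - (0.278772)(0.6568) = 0.20656534
    denominator = 1 - (0.473702)(0.6568) - (0.278772)(0.5899) = 0.52442452
  phi_33 = 0.20656534 / 0.52442452 = 0.3939.
Therefore phi_{33} = 0.3939.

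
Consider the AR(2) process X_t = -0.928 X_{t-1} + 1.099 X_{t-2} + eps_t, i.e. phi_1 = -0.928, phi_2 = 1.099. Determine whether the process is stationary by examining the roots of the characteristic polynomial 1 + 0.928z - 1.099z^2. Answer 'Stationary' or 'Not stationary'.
\text{Not stationary}

The AR(p) characteristic polynomial is P(z) = 1 + 0.928z - 1.099z^2.
Stationarity requires all roots to lie outside the unit circle, i.e. |z| > 1 for every root.
Set 1 + (0.928) z + (-1.099) z^2 = 0, i.e. a z^2 + b z + c = 0 with a = -1.099, b = 0.928, c = 1.
Discriminant D = b^2 - 4ac = (0.928)^2 - 4*(-1.099)*1 = 0.861184 - (-4.396) = 5.257184.
D >= 0, so the roots are real: z = (-b +/- sqrt(D)) / (2a) = (-0.928 +/- 2.292855) / (-2.198).
  z_1 = (-0.928 + 2.292855) / (-2.198) = -0.621,   |z_1| = 0.621.
  z_2 = (-0.928 - 2.292855) / (-2.198) = 1.4654,   |z_2| = 1.4654.
Moduli of all roots: 0.6210, 1.4654.
All moduli strictly greater than 1? No.
Verdict: Not stationary.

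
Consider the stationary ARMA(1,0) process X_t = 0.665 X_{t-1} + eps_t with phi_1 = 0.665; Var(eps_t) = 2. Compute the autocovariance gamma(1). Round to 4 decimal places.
\gamma(1) = 2.3845

Multiply the model equation by X_{t-k} and take expectations. With theta_0 = psi_0 = 1 and psi_j the MA(infinity) weights, this gives
  gamma(k) - sum_i phi_i gamma(k-i) = c_k,
  c_k = sigma^2 * sum_{j=k..q} theta_j psi_{j-k}   (c_k = 0 for k > q),
using gamma(-m) = gamma(m).
Pure AR (q = 0): c_0 = sigma^2 = 2, c_k = 0 for k >= 1.
Equations for k = 0 and k = 1 (AR order 1):
  gamma(0) = phi_1 gamma(1) + c_0
  gamma(1) = phi_1 gamma(0) + c_1
Substituting the second into the first: gamma(0) (1 - phi_1^2) = c_0 + phi_1 c_1, so
  gamma(0) = c_0 / (1 - phi_1^2) = 2 / (1 - (0.665)^2) = 2 / 0.557775 = 3.585675.
  gamma(1) = phi_1 gamma(0) = (0.665)(3.585675) = 2.384474.
Therefore gamma(1) = 2.3845 (to 4 decimal places).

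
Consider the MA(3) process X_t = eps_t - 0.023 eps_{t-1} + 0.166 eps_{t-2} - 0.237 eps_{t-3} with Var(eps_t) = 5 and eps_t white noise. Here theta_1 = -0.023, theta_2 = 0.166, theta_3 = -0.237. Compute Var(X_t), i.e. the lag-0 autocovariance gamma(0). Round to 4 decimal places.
\gamma(0) = 5.4213

For an MA(q) process X_t = eps_t + sum_i theta_i eps_{t-i} with
Var(eps_t) = sigma^2, the variance is
  gamma(0) = sigma^2 * (1 + sum_i theta_i^2).
  sum_i theta_i^2 = (-0.023)^2 + (0.166)^2 + (-0.237)^2 = 0.000529 + 0.027556 + 0.056169 = 0.084254.
  gamma(0) = 5 * (1 + 0.084254) = 5 * 1.084254 = 5.42127, which rounds to 5.4213.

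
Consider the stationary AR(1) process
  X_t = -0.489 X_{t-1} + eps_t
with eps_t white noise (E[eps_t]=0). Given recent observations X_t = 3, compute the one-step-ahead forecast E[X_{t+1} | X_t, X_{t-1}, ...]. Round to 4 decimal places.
E[X_{t+1} \mid \mathcal F_t] = -1.4670

For an AR(p) model X_t = c + sum_i phi_i X_{t-i} + eps_t, the
one-step-ahead conditional mean is
  E[X_{t+1} | X_t, ...] = c + sum_i phi_i X_{t+1-i}.
Substitute known values:
  E[X_{t+1} | ...] = (-0.489) * (3)
                   = -1.4670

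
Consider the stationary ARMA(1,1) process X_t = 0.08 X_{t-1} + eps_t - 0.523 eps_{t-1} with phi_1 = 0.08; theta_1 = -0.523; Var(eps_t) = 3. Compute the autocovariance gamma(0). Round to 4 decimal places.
\gamma(0) = 3.5925

Multiply the model equation by X_{t-k} and take expectations. With theta_0 = psi_0 = 1 and psi_j the MA(infinity) weights, this gives
  gamma(k) - sum_i phi_i gamma(k-i) = c_k,
  c_k = sigma^2 * sum_{j=k..q} theta_j psi_{j-k}   (c_k = 0 for k > q),
using gamma(-m) = gamma(m).
psi-weights needed (psi_j = theta_j + sum_i phi_i psi_{j-i}):
  psi_1 = theta_1 + phi_1 = -0.523 + (0.08) = -0.443
Right-hand sides:
  c_0 = sigma^2 (1 + theta_1 psi_1) = 3 * (1 + (-0.523)(-0.443)) = 3 * 1.231689 = 3.695067
  c_1 = sigma^2 theta_1 = 3 * (-0.523) = -1.569
  c_2 = 0
Equations for k = 0 and k = 1 (AR order 1):
  gamma(0) = phi_1 gamma(1) + c_0
  gamma(1) = phi_1 gamma(0) + c_1
Substituting the second into the first: gamma(0) (1 - phi_1^2) = c_0 + phi_1 c_1, so
  gamma(0) = (c_0 + phi_1 c_1) / (1 - phi_1^2) = (3.695067 + (0.08)(-1.569)) / (1 - (0.08)^2) = 3.569547 / 0.9936 = 3.592539.
Therefore gamma(0) = 3.5925 (to 4 decimal places).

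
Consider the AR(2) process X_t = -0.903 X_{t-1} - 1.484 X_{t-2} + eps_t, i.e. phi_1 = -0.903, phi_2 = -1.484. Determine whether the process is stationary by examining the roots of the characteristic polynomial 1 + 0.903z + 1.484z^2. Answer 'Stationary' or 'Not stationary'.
\text{Not stationary}

The AR(p) characteristic polynomial is P(z) = 1 + 0.903z + 1.484z^2.
Stationarity requires all roots to lie outside the unit circle, i.e. |z| > 1 for every root.
Set 1 + (0.903) z + (1.484) z^2 = 0, i.e. a z^2 + b z + c = 0 with a = 1.484, b = 0.903, c = 1.
Discriminant D = b^2 - 4ac = (0.903)^2 - 4*(1.484)*1 = 0.815409 - (5.936) = -5.120591.
D < 0, so the roots are the complex-conjugate pair z = (-b +/- i sqrt(-D)) / (2a) = -0.3042 +/- 0.7624i.
For a conjugate pair |z|^2 = z * conj(z) = (product of roots) = c/a = 1/(1.484) = 0.673854, so |z| = sqrt(0.673854) = 0.8209 for both roots.
Moduli of all roots: 0.8209, 0.8209.
All moduli strictly greater than 1? No.
Verdict: Not stationary.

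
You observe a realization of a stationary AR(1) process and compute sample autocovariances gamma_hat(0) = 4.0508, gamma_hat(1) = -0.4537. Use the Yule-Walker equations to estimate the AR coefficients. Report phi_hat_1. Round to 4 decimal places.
\hat\phi_{1} = -0.1120

The Yule-Walker equations for an AR(p) process read, in matrix form,
  Gamma_p phi = r_p,   with   (Gamma_p)_{ij} = gamma(|i - j|),
                       (r_p)_i = gamma(i),   i,j = 1..p.
Substitute the sample gammas (Toeplitz matrix and right-hand side of size 1):
  Gamma_p = [[4.0508]]
  r_p     = [-0.4537]
With p = 1 this is the single equation gamma(0) phi_1 = gamma(1):
  phi_hat_1 = gamma(1) / gamma(0) = -0.4537 / 4.0508 = -0.1120.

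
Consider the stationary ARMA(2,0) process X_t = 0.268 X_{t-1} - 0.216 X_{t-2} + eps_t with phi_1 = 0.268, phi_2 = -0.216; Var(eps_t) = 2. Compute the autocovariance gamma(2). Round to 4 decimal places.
\gamma(2) = -0.3460

Multiply the model equation by X_{t-k} and take expectations. With theta_0 = psi_0 = 1 and psi_j the MA(infinity) weights, this gives
  gamma(k) - sum_i phi_i gamma(k-i) = c_k,
  c_k = sigma^2 * sum_{j=k..q} theta_j psi_{j-k}   (c_k = 0 for k > q),
using gamma(-m) = gamma(m).
Pure AR (q = 0): c_0 = sigma^2 = 2, c_k = 0 for k >= 1.
Equations for k = 0, 1, 2 (AR order 2, c_2 = 0):
  (E0) gamma(0) = phi_1 gamma(1) + phi_2 gamma(2) + c_0
  (E1) gamma(1) = phi_1 gamma(0) + phi_2 gamma(1) + c_1
  (E2) gamma(2) = phi_1 gamma(1) + phi_2 gamma(0)
From (E1): gamma(1) = A gamma(0) + B with
  A = phi_1 / (1 - phi_2) = 0.268 / 1.216 = 0.220395,   B = c_1 / (1 - phi_2) = 0 / 1.216 = 0.
Insert (E2) into (E0): gamma(0) (1 - phi_2^2) = phi_1 (1 + phi_2) gamma(1) + c_0.
  phi_1 (1 + phi_2) = (0.268)(0.784) = 0.210112,   1 - phi_2^2 = 0.953344.
Replace gamma(1) by A gamma(0) + B and collect gamma(0):
  gamma(0) [0.953344 - (0.210112)(0.220395)] = c_0 = 2
  gamma(0) * 0.907036 = 2
  gamma(0) = 2 / 0.907036 = 2.204983.
  gamma(1) = A gamma(0) = (0.220395)(2.204983) = 0.485967.
  gamma(2) = phi_1 gamma(1) + phi_2 gamma(0) = (0.268)(0.485967) + (-0.216)(2.204983) = -0.346037.
Therefore gamma(2) = -0.3460 (to 4 decimal places).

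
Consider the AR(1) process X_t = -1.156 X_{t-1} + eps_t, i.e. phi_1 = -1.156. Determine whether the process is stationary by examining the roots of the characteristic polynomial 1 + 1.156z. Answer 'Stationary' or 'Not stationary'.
\text{Not stationary}

The AR(p) characteristic polynomial is P(z) = 1 + 1.156z.
Stationarity requires all roots to lie outside the unit circle, i.e. |z| > 1 for every root.
This is linear in z: 1 + (1.156) z = 0  =>  z = -1/(1.156) = -0.865052,  |z| = 0.865052.
Moduli of all roots: 0.8651.
All moduli strictly greater than 1? No.
Verdict: Not stationary.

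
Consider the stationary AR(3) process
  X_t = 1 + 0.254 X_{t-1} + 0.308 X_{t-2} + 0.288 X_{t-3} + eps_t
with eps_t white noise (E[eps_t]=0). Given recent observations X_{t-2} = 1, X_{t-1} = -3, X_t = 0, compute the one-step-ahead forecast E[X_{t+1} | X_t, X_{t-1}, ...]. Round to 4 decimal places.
E[X_{t+1} \mid \mathcal F_t] = 0.3640

For an AR(p) model X_t = c + sum_i phi_i X_{t-i} + eps_t, the
one-step-ahead conditional mean is
  E[X_{t+1} | X_t, ...] = c + sum_i phi_i X_{t+1-i}.
Substitute known values:
  E[X_{t+1} | ...] = 1 + (0.254) * (0) + (0.308) * (-3) + (0.288) * (1)
                   = 0.3640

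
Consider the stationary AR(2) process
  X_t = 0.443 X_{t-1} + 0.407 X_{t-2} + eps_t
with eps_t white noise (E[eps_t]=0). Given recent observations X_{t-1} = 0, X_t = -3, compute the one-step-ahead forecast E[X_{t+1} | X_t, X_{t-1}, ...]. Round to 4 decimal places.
E[X_{t+1} \mid \mathcal F_t] = -1.3290

For an AR(p) model X_t = c + sum_i phi_i X_{t-i} + eps_t, the
one-step-ahead conditional mean is
  E[X_{t+1} | X_t, ...] = c + sum_i phi_i X_{t+1-i}.
Substitute known values:
  E[X_{t+1} | ...] = (0.443) * (-3) + (0.407) * (0)
                   = -1.3290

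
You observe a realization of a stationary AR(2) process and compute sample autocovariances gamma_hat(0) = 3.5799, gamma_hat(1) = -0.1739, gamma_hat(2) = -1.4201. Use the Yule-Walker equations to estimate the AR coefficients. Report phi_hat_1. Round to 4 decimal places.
\hat\phi_{1} = -0.0680

The Yule-Walker equations for an AR(p) process read, in matrix form,
  Gamma_p phi = r_p,   with   (Gamma_p)_{ij} = gamma(|i - j|),
                       (r_p)_i = gamma(i),   i,j = 1..p.
Substitute the sample gammas (Toeplitz matrix and right-hand side of size 2):
  Gamma_p = [[3.5799, -0.1739], [-0.1739, 3.5799]]
  r_p     = [-0.1739, -1.4201]
Written out:
  3.5799 phi_1 - 0.1739 phi_2 = -0.1739
  -0.1739 phi_1 + 3.5799 phi_2 = -1.4201
Solve by Cramer's rule:
  det = gamma(0)^2 - gamma(1)^2 = (3.5799)^2 - (-0.1739)^2 = 12.81568401 - 0.03024121 = 12.7854428
  phi_hat_1 = [gamma(1) gamma(0) - gamma(1) gamma(2)] / det = [(-0.1739)(3.5799) - (-0.1739)(-1.4201)] / 12.7854428 = -0.8695 / 12.7854428 = -0.068
  phi_hat_2 = [gamma(0) gamma(2) - gamma(1)^2] / det = [(3.5799)(-1.4201) - (-0.1739)^2] / 12.7854428 = -5.1140572 / 12.7854428 = -0.4
So phi_hat = [-0.0680, -0.4000].
Therefore phi_hat_1 = -0.0680.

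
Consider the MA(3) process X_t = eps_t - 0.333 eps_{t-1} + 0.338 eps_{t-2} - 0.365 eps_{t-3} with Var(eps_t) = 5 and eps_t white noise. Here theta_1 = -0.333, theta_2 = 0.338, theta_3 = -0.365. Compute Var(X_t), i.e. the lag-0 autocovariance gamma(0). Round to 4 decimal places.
\gamma(0) = 6.7918

For an MA(q) process X_t = eps_t + sum_i theta_i eps_{t-i} with
Var(eps_t) = sigma^2, the variance is
  gamma(0) = sigma^2 * (1 + sum_i theta_i^2).
  sum_i theta_i^2 = (-0.333)^2 + (0.338)^2 + (-0.365)^2 = 0.110889 + 0.114244 + 0.133225 = 0.358358.
  gamma(0) = 5 * (1 + 0.358358) = 5 * 1.358358 = 6.79179, which rounds to 6.7918.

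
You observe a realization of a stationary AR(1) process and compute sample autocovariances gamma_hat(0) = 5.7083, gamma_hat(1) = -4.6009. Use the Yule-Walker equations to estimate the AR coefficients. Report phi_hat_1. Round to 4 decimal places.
\hat\phi_{1} = -0.8060

The Yule-Walker equations for an AR(p) process read, in matrix form,
  Gamma_p phi = r_p,   with   (Gamma_p)_{ij} = gamma(|i - j|),
                       (r_p)_i = gamma(i),   i,j = 1..p.
Substitute the sample gammas (Toeplitz matrix and right-hand side of size 1):
  Gamma_p = [[5.7083]]
  r_p     = [-4.6009]
With p = 1 this is the single equation gamma(0) phi_1 = gamma(1):
  phi_hat_1 = gamma(1) / gamma(0) = -4.6009 / 5.7083 = -0.8060.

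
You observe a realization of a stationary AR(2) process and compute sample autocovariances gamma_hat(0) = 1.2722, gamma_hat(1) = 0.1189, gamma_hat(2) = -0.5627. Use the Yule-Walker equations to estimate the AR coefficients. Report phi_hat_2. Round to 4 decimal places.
\hat\phi_{2} = -0.4550

The Yule-Walker equations for an AR(p) process read, in matrix form,
  Gamma_p phi = r_p,   with   (Gamma_p)_{ij} = gamma(|i - j|),
                       (r_p)_i = gamma(i),   i,j = 1..p.
Substitute the sample gammas (Toeplitz matrix and right-hand side of size 2):
  Gamma_p = [[1.2722, 0.1189], [0.1189, 1.2722]]
  r_p     = [0.1189, -0.5627]
Written out:
  1.2722 phi_1 + 0.1189 phi_2 = 0.1189
  0.1189 phi_1 + 1.2722 phi_2 = -0.5627
Solve by Cramer's rule:
  det = gamma(0)^2 - gamma(1)^2 = (1.2722)^2 - (0.1189)^2 = 1.61849284 - 0.01413721 = 1.60435563
  phi_hat_1 = [gamma(1) gamma(0) - gamma(1) gamma(2)] / det = [(0.1189)(1.2722) - (0.1189)(-0.5627)] / 1.60435563 = 0.21816961 / 1.60435563 = 0.136
  phi_hat_2 = [gamma(0) gamma(2) - gamma(1)^2] / det = [(1.2722)(-0.5627) - (0.1189)^2] / 1.60435563 = -0.73000415 / 1.60435563 = -0.455
So phi_hat = [0.1360, -0.4550].
Therefore phi_hat_2 = -0.4550.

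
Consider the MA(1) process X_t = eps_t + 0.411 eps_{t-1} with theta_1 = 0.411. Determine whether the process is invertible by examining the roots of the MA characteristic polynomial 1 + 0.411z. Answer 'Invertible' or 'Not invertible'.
\text{Invertible}

The MA(q) characteristic polynomial is P(z) = 1 + 0.411z.
Invertibility requires all roots to lie outside the unit circle, i.e. |z| > 1 for every root.
This is linear in z: 1 + (0.411) z = 0  =>  z = -1/(0.411) = -2.43309,  |z| = 2.43309.
Moduli of all roots: 2.4331.
All moduli strictly greater than 1? Yes.
Verdict: Invertible.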